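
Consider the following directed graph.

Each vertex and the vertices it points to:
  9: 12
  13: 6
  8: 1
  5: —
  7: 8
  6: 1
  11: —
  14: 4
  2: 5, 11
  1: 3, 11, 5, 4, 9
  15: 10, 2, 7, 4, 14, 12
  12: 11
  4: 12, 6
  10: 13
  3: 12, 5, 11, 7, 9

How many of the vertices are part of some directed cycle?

6

A vertex is on a directed cycle iff it belongs to a strongly connected component of size ≥ 2 (or has a self-loop).
The vertices on cycles are {1, 3, 4, 6, 7, 8} — 6 in total.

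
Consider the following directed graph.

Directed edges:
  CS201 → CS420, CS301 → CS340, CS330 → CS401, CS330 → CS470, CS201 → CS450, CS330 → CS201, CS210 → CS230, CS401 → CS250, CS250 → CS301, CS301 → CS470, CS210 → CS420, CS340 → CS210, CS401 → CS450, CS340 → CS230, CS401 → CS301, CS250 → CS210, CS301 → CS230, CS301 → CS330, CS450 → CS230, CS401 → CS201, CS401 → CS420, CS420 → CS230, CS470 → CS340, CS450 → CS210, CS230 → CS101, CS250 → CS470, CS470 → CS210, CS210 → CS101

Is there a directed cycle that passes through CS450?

No

CS450 lies on a cycle iff there is a path from CS450 back to itself.
Exploring from CS450, it never reaches itself; equivalently, its strongly connected component is a singleton.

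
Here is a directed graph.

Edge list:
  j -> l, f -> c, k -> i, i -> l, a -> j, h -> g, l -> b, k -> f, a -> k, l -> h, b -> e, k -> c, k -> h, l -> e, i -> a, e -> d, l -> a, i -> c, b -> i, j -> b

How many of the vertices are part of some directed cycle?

6

A vertex is on a directed cycle iff it belongs to a strongly connected component of size ≥ 2 (or has a self-loop).
The vertices on cycles are {a, b, i, j, k, l} — 6 in total.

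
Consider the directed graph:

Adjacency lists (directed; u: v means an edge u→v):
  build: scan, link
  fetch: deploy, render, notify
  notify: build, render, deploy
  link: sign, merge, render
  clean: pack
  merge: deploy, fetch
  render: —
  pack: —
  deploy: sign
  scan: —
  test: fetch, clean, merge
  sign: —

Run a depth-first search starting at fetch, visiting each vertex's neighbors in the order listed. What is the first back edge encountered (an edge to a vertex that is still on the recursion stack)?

DFS from fetch (visiting each vertex's neighbors in the order listed); mark gray on enter, black on exit:
fetch gray
  deploy gray
    sign gray
    sign black
  deploy black
  render gray
  render black
  notify gray
    build gray
      scan gray
      scan black
      link gray
        link→sign: sign black — skip
        merge gray
          merge→deploy: deploy black — skip
          merge→fetch: fetch is gray → back edge
First back edge: merge → fetch.

merge->fetch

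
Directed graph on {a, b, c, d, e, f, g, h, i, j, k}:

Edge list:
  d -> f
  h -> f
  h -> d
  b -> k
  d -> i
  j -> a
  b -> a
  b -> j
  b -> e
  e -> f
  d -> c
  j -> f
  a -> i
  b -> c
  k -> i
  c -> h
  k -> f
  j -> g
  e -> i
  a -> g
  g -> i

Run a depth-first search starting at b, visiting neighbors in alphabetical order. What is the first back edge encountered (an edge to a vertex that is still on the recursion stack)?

DFS from b (visiting neighbors in alphabetical order); mark gray on enter, black on exit:
b gray
  a gray
    g gray
      i gray
      i black
    g black
    a→i: i black — skip
  a black
  c gray
    h gray
      d gray
        d→c: c is gray → back edge
First back edge: d → c.

d->c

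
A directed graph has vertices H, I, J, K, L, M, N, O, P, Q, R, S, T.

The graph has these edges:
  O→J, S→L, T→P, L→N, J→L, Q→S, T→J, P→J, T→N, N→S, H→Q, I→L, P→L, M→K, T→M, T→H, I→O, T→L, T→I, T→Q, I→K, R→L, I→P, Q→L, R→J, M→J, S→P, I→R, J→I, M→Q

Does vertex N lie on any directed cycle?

N is on a cycle iff N can reach itself via ≥1 edge.
N → S → L → N — yes.

Yes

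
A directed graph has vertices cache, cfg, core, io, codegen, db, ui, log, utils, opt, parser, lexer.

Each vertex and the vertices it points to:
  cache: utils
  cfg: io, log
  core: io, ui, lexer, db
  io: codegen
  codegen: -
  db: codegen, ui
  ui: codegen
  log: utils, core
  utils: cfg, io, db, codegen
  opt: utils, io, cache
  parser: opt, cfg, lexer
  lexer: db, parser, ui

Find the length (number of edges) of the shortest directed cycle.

2

For each vertex v, BFS finds the shortest path from v back to v.
The shortest such closed walk is parser → lexer → parser, length 2.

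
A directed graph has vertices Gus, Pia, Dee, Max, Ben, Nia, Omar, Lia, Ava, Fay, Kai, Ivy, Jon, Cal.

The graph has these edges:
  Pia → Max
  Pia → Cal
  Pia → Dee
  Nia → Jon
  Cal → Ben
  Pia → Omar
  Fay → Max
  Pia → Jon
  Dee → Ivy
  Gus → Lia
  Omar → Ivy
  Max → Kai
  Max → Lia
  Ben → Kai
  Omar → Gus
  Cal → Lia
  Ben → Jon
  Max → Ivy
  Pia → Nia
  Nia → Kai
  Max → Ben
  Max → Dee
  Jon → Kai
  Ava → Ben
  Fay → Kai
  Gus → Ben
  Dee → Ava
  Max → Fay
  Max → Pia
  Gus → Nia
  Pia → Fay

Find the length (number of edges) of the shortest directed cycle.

2

For each vertex v, BFS finds the shortest path from v back to v.
The shortest such closed walk is Pia → Max → Pia, length 2.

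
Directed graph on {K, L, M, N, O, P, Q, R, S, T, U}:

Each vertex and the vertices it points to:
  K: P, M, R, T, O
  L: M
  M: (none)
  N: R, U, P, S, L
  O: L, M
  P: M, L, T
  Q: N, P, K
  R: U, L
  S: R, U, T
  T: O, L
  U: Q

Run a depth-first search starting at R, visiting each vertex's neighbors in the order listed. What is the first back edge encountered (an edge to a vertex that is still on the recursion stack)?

DFS from R (visiting each vertex's neighbors in the order listed); mark gray on enter, black on exit:
R gray
  U gray
    Q gray
      N gray
        N→R: R is gray → back edge
First back edge: N → R.

N->R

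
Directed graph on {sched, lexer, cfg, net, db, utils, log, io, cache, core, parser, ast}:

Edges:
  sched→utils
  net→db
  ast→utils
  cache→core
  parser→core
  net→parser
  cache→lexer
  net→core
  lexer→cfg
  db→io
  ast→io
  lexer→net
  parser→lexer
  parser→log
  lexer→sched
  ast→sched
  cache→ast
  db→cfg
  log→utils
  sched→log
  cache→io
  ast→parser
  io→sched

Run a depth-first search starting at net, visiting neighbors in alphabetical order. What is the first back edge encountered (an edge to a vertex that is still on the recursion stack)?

lexer->net

DFS from net (visiting neighbors in alphabetical order); mark gray on enter, black on exit:
net gray
  core gray
  core black
  db gray
    cfg gray
    cfg black
    io gray
      sched gray
        log gray
          utils gray
          utils black
        log black
        sched→utils: utils black — skip
      sched black
    io black
  db black
  parser gray
    parser→core: core black — skip
    lexer gray
      lexer→cfg: cfg black — skip
      lexer→net: net is gray → back edge
First back edge: lexer → net.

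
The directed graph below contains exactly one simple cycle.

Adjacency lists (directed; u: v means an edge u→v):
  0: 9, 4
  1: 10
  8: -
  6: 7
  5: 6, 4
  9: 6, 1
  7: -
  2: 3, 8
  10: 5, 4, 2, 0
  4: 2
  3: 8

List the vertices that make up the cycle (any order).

0, 1, 9, 10

DFS with gray/black marking from 10:
10 gray
  5 gray
    6 gray
      7 gray
      7 black
    6 black
    4 gray
      2 gray
        3 gray
          8 gray
          8 black
        3 black
        2→8: 8 black — skip
      2 black
    4 black
  5 black
  10→4: 4 black — skip
  10→2: 2 black — skip
  0 gray
    9 gray
      9→6: 6 black — skip
      1 gray
        1→10: 10 is gray → back edge
Back edge closes the cycle 10 → 0 → 9 → 1 → 10; its vertices are {0, 1, 9, 10}.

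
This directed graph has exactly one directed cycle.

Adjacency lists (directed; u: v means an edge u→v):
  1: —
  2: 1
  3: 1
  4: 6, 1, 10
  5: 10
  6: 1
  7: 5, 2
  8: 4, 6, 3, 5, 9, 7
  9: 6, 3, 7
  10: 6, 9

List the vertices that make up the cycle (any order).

DFS with gray/black marking from 9:
9 gray
  6 gray
    1 gray
    1 black
  6 black
  3 gray
    3→1: 1 black — skip
  3 black
  7 gray
    5 gray
      10 gray
        10→6: 6 black — skip
        10→9: 9 is gray → back edge
Back edge closes the cycle 9 → 7 → 5 → 10 → 9; its vertices are {5, 7, 9, 10}.

5, 7, 9, 10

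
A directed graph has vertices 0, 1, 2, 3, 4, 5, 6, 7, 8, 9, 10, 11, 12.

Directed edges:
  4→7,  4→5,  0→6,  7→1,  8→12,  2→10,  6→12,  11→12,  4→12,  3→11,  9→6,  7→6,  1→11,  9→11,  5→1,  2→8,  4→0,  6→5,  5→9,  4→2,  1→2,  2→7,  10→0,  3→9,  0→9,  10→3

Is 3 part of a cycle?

Yes

3 is on a cycle iff 3 can reach itself via ≥1 edge.
3 → 9 → 6 → 5 → 1 → 2 → 10 → 3 — yes.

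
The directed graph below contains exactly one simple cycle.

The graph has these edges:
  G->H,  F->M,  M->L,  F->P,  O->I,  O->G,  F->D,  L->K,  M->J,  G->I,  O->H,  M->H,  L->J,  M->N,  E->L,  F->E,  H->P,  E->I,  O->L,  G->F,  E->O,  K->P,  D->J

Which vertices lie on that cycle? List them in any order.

DFS with gray/black marking from F:
F gray
  D gray
    J gray
    J black
  D black
  M gray
    M→J: J black — skip
    L gray
      K gray
        P gray
        P black
      K black
      L→J: J black — skip
    L black
    H gray
      H→P: P black — skip
    H black
    N gray
    N black
  M black
  E gray
    I gray
    I black
    O gray
      O→L: L black — skip
      G gray
        G→I: I black — skip
        G→H: H black — skip
        G→F: F is gray → back edge
Back edge closes the cycle F → E → O → G → F; its vertices are {E, F, G, O}.

E, F, G, O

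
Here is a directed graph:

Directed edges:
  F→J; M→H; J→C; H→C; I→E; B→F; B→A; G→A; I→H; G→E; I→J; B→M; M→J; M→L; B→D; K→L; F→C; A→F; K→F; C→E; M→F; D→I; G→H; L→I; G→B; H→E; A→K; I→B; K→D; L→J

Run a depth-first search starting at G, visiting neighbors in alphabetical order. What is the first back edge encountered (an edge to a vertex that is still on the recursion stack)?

DFS from G (visiting neighbors in alphabetical order); mark gray on enter, black on exit:
G gray
  A gray
    F gray
      C gray
        E gray
        E black
      C black
      J gray
        J→C: C black — skip
      J black
    F black
    K gray
      D gray
        I gray
          B gray
            B→A: A is gray → back edge
First back edge: B → A.

B->A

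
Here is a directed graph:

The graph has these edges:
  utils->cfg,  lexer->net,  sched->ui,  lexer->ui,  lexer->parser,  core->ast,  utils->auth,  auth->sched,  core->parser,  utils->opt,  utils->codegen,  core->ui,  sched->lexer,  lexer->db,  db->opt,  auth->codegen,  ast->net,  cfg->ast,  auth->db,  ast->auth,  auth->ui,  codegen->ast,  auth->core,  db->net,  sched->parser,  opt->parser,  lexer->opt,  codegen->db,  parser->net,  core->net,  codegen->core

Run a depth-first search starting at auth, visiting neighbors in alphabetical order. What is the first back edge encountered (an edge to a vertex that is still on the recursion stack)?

DFS from auth (visiting neighbors in alphabetical order); mark gray on enter, black on exit:
auth gray
  codegen gray
    ast gray
      ast→auth: auth is gray → back edge
First back edge: ast → auth.

ast->auth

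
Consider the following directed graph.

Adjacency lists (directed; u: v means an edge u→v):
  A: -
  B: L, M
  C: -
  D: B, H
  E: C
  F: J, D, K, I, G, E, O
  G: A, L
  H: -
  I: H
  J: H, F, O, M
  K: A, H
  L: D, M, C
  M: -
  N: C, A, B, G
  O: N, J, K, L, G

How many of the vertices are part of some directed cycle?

A vertex is on a directed cycle iff it belongs to a strongly connected component of size ≥ 2 (or has a self-loop).
The vertices on cycles are {B, D, F, J, L, O} — 6 in total.

6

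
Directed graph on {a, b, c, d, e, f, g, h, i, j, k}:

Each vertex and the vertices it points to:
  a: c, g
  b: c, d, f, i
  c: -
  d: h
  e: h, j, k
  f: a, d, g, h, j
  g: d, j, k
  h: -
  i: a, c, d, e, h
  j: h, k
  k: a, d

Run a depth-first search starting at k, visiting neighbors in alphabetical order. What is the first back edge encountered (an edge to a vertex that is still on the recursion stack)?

DFS from k (visiting neighbors in alphabetical order); mark gray on enter, black on exit:
k gray
  a gray
    c gray
    c black
    g gray
      d gray
        h gray
        h black
      d black
      j gray
        j→h: h black — skip
        j→k: k is gray → back edge
First back edge: j → k.

j→k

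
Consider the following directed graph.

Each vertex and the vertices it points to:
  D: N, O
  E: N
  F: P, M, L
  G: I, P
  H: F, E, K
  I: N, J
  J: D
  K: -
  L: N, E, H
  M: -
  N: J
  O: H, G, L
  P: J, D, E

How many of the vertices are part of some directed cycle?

11

A vertex is on a directed cycle iff it belongs to a strongly connected component of size ≥ 2 (or has a self-loop).
The vertices on cycles are {D, E, F, G, H, I, J, L, N, O, P} — 11 in total.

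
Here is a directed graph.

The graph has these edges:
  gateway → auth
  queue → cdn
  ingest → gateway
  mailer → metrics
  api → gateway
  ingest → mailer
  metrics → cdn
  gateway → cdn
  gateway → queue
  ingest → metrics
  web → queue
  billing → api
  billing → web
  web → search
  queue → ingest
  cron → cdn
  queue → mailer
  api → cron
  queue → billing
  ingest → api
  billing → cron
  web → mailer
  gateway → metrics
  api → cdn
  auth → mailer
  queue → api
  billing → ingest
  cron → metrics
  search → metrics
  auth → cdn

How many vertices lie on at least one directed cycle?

6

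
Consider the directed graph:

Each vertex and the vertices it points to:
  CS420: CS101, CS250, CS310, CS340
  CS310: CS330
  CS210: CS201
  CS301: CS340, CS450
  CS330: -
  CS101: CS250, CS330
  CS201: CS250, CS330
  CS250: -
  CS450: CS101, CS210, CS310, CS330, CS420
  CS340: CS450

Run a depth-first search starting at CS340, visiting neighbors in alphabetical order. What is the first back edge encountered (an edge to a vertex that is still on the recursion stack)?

DFS from CS340 (visiting neighbors in alphabetical order); mark gray on enter, black on exit:
CS340 gray
  CS450 gray
    CS101 gray
      CS250 gray
      CS250 black
      CS330 gray
      CS330 black
    CS101 black
    CS210 gray
      CS201 gray
        CS201→CS250: CS250 black — skip
        CS201→CS330: CS330 black — skip
      CS201 black
    CS210 black
    CS310 gray
      CS310→CS330: CS330 black — skip
    CS310 black
    CS450→CS330: CS330 black — skip
    CS420 gray
      CS420→CS101: CS101 black — skip
      CS420→CS250: CS250 black — skip
      CS420→CS310: CS310 black — skip
      CS420→CS340: CS340 is gray → back edge
First back edge: CS420 → CS340.

CS420→CS340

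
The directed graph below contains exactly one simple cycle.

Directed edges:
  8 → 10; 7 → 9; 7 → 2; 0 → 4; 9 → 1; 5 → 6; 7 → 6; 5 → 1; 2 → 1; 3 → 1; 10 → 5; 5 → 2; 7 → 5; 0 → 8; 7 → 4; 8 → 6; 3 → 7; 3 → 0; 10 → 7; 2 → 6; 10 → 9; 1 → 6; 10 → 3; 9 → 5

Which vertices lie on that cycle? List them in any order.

0, 3, 8, 10

DFS with gray/black marking from 10:
10 gray
  5 gray
    2 gray
      1 gray
        6 gray
        6 black
      1 black
      2→6: 6 black — skip
    2 black
    5→1: 1 black — skip
    5→6: 6 black — skip
  5 black
  7 gray
    7→5: 5 black — skip
    4 gray
    4 black
    9 gray
      9→5: 5 black — skip
      9→1: 1 black — skip
    9 black
    7→6: 6 black — skip
    7→2: 2 black — skip
  7 black
  10→9: 9 black — skip
  3 gray
    0 gray
      8 gray
        8→10: 10 is gray → back edge
Back edge closes the cycle 10 → 3 → 0 → 8 → 10; its vertices are {0, 3, 8, 10}.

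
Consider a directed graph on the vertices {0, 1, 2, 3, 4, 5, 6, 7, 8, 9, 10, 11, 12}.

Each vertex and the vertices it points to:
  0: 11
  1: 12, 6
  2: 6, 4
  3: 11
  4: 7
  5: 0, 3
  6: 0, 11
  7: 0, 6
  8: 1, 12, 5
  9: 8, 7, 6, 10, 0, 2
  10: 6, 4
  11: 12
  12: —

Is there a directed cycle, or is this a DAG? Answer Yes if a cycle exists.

No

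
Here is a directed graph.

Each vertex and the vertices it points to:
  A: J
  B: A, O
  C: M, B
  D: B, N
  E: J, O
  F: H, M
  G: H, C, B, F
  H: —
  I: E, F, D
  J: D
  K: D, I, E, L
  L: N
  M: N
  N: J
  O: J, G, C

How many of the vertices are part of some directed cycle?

10

A vertex is on a directed cycle iff it belongs to a strongly connected component of size ≥ 2 (or has a self-loop).
The vertices on cycles are {A, B, C, D, F, G, J, M, N, O} — 10 in total.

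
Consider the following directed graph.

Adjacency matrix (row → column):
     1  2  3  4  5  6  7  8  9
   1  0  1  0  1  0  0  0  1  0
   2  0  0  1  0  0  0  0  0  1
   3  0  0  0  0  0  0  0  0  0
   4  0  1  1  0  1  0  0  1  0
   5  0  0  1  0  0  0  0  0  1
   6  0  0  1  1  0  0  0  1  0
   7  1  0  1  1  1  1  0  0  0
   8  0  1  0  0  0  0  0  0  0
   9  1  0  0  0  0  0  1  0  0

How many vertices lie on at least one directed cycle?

8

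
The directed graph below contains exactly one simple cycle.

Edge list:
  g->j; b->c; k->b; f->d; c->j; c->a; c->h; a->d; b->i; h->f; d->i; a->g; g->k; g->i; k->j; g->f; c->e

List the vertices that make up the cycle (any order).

a, b, c, g, k

DFS with gray/black marking from c:
c gray
  a gray
    d gray
      i gray
      i black
    d black
    g gray
      g→i: i black — skip
      k gray
        j gray
        j black
        b gray
          b→i: i black — skip
          b→c: c is gray → back edge
Back edge closes the cycle c → a → g → k → b → c; its vertices are {a, b, c, g, k}.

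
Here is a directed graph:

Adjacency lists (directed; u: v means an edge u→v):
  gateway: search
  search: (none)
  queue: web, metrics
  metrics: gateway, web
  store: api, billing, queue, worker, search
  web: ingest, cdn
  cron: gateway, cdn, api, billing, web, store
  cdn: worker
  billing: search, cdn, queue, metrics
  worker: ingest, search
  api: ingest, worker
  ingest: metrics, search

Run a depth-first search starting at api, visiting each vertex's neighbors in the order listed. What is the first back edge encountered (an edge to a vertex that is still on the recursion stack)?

web->ingest

DFS from api (visiting each vertex's neighbors in the order listed); mark gray on enter, black on exit:
api gray
  ingest gray
    metrics gray
      gateway gray
        search gray
        search black
      gateway black
      web gray
        web→ingest: ingest is gray → back edge
First back edge: web → ingest.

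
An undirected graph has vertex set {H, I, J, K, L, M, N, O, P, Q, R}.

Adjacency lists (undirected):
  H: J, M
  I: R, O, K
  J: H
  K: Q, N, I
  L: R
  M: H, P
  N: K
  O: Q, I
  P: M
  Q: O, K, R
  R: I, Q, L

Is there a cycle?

Yes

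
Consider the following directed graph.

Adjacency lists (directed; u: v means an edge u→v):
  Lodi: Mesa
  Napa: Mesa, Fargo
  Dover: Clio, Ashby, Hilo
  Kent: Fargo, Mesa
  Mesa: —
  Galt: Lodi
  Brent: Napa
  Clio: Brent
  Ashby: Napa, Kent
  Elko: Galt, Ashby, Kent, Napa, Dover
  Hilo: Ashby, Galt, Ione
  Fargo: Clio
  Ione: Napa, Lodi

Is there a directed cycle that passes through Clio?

Yes

Clio is on a cycle iff Clio can reach itself via ≥1 edge.
Clio → Brent → Napa → Fargo → Clio — yes.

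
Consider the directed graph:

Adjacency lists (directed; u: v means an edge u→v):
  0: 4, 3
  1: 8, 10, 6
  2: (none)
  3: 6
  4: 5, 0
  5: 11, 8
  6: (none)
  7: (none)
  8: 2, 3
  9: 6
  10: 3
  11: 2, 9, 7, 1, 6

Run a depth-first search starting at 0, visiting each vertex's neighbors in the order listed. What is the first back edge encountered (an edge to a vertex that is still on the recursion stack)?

4→0

DFS from 0 (visiting each vertex's neighbors in the order listed); mark gray on enter, black on exit:
0 gray
  4 gray
    5 gray
      11 gray
        2 gray
        2 black
        9 gray
          6 gray
          6 black
        9 black
        7 gray
        7 black
        1 gray
          8 gray
            8→2: 2 black — skip
            3 gray
              3→6: 6 black — skip
            3 black
          8 black
          10 gray
            10→3: 3 black — skip
          10 black
          1→6: 6 black — skip
        1 black
        11→6: 6 black — skip
      11 black
      5→8: 8 black — skip
    5 black
    4→0: 0 is gray → back edge
First back edge: 4 → 0.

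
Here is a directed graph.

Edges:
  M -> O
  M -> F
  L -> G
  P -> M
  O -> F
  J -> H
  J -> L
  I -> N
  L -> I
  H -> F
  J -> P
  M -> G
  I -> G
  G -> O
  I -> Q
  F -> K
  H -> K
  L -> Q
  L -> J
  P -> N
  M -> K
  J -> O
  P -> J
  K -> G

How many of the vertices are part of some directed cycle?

7

A vertex is on a directed cycle iff it belongs to a strongly connected component of size ≥ 2 (or has a self-loop).
The vertices on cycles are {F, G, J, K, L, O, P} — 7 in total.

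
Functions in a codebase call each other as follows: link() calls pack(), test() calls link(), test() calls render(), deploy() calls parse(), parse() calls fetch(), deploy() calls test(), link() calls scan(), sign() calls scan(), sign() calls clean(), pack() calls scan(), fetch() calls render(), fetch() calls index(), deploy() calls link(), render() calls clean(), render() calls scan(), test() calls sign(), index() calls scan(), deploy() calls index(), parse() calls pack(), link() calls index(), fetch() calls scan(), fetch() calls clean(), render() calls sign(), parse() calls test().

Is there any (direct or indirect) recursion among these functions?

DFS with white/gray/black marking, starting from scan:
scan gray
scan black
deploy gray
  index gray
    index→scan: scan black — skip
  index black
  link gray
    link→index: index black — skip
    link→scan: scan black — skip
    pack gray
      pack→scan: scan black — skip
    pack black
  link black
  parse gray
    fetch gray
      clean gray
      clean black
      fetch→index: index black — skip
      render gray
        render→scan: scan black — skip
        sign gray
          sign→scan: scan black — skip
          sign→clean: clean black — skip
        sign black
        render→clean: clean black — skip
      render black
      fetch→scan: scan black — skip
    fetch black
    test gray
      test→sign: sign black — skip
      test→render: render black — skip
      test→link: link black — skip
    test black
    parse→pack: pack black — skip
  parse black
  deploy→test: test black — skip
deploy black
Every edge goes to a white or black vertex — no back edge, so the graph is acyclic.

No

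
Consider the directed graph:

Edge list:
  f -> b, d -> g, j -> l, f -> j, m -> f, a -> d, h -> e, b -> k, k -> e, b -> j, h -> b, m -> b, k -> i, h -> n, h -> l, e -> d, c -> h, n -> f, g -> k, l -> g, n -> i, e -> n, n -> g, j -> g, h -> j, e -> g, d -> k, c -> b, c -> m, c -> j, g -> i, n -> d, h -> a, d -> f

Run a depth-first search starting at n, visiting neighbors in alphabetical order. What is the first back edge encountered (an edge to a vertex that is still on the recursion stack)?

e→d

DFS from n (visiting neighbors in alphabetical order); mark gray on enter, black on exit:
n gray
  d gray
    f gray
      b gray
        j gray
          g gray
            i gray
            i black
            k gray
              e gray
                e→d: d is gray → back edge
First back edge: e → d.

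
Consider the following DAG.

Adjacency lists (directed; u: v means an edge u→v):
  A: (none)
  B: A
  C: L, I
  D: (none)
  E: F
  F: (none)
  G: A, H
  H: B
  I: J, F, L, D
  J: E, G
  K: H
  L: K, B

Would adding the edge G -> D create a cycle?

Adding G→D creates a cycle iff D can already reach G.
Explore from D: no path reaches G. The graph stays acyclic.

No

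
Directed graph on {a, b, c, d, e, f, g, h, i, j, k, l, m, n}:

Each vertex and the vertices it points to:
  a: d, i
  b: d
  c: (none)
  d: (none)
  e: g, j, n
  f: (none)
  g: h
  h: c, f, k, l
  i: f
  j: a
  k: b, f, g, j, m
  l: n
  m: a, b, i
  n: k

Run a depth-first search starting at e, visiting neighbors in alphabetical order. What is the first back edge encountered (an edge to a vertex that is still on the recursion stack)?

k→g

DFS from e (visiting neighbors in alphabetical order); mark gray on enter, black on exit:
e gray
  g gray
    h gray
      c gray
      c black
      f gray
      f black
      k gray
        b gray
          d gray
          d black
        b black
        k→f: f black — skip
        k→g: g is gray → back edge
First back edge: k → g.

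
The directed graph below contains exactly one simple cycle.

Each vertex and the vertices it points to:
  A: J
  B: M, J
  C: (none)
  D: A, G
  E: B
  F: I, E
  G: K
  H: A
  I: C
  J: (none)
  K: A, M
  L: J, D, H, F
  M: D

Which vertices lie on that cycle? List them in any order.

DFS with gray/black marking from D:
D gray
  A gray
    J gray
    J black
  A black
  G gray
    K gray
      K→A: A black — skip
      M gray
        M→D: D is gray → back edge
Back edge closes the cycle D → G → K → M → D; its vertices are {D, G, K, M}.

D, G, K, M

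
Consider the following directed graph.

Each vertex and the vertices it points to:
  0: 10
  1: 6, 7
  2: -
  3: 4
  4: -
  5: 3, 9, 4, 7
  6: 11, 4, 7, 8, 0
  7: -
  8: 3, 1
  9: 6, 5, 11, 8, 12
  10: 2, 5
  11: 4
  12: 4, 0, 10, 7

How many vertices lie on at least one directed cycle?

A vertex is on a directed cycle iff it belongs to a strongly connected component of size ≥ 2 (or has a self-loop).
The vertices on cycles are {0, 1, 5, 6, 8, 9, 10, 12} — 8 in total.

8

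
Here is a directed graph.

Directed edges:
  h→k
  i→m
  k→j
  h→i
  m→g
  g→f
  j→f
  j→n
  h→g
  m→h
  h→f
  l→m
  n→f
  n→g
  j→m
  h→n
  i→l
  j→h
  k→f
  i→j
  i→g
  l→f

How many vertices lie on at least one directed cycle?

A vertex is on a directed cycle iff it belongs to a strongly connected component of size ≥ 2 (or has a self-loop).
The vertices on cycles are {h, i, j, k, l, m} — 6 in total.

6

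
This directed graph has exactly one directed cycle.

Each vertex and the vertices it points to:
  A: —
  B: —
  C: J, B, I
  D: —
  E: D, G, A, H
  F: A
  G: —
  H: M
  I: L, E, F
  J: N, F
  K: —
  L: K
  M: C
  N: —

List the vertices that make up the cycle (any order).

C, E, H, I, M

DFS with gray/black marking from C:
C gray
  J gray
    N gray
    N black
    F gray
      A gray
      A black
    F black
  J black
  B gray
  B black
  I gray
    L gray
      K gray
      K black
    L black
    E gray
      D gray
      D black
      G gray
      G black
      E→A: A black — skip
      H gray
        M gray
          M→C: C is gray → back edge
Back edge closes the cycle C → I → E → H → M → C; its vertices are {C, E, H, I, M}.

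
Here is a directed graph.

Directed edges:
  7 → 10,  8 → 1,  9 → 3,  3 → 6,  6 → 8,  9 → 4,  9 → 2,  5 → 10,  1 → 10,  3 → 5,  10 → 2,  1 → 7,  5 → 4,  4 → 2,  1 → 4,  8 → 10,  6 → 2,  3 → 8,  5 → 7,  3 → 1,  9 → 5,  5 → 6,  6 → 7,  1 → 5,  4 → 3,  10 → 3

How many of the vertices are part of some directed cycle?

8

A vertex is on a directed cycle iff it belongs to a strongly connected component of size ≥ 2 (or has a self-loop).
The vertices on cycles are {1, 3, 4, 5, 6, 7, 8, 10} — 8 in total.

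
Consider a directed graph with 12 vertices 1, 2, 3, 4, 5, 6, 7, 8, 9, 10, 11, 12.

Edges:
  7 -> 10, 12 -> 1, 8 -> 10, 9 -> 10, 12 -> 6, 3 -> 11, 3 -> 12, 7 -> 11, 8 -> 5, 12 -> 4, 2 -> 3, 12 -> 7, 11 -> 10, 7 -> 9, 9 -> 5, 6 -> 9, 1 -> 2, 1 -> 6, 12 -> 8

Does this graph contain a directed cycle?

DFS with white/gray/black marking, starting from 11:
11 gray
  10 gray
  10 black
11 black
1 gray
  2 gray
    3 gray
      3→11: 11 black — skip
      12 gray
        4 gray
        4 black
        8 gray
          5 gray
          5 black
          8→10: 10 black — skip
        8 black
        7 gray
          9 gray
            9→5: 5 black — skip
            9→10: 10 black — skip
          9 black
          7→10: 10 black — skip
          7→11: 11 black — skip
        7 black
        12→1: 1 is gray → back edge
Back edge found, so a cycle exists: 1 → 2 → 3 → 12 → 1.

Yes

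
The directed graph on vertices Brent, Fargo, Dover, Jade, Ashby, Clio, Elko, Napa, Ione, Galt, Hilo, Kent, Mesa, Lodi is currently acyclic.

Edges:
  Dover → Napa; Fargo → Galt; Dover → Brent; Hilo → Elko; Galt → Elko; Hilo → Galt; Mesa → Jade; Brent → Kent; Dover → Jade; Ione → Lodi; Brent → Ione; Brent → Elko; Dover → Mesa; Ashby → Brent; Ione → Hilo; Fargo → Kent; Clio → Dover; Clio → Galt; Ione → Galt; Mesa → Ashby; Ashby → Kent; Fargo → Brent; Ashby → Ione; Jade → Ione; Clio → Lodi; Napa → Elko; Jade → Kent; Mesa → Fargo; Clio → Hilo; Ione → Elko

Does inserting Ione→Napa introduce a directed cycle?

No

Adding Ione→Napa creates a cycle iff Napa can already reach Ione.
Explore from Napa: no path reaches Ione. The graph stays acyclic.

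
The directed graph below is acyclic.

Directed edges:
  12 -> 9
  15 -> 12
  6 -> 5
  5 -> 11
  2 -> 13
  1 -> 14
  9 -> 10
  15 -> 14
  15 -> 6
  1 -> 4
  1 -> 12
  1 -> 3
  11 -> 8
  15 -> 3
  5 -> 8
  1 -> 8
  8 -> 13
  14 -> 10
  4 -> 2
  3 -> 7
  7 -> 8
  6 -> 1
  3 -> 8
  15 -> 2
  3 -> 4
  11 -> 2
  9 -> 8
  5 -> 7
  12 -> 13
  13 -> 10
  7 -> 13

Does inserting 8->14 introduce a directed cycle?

No

Adding 8→14 creates a cycle iff 14 can already reach 8.
Explore from 14: no path reaches 8. The graph stays acyclic.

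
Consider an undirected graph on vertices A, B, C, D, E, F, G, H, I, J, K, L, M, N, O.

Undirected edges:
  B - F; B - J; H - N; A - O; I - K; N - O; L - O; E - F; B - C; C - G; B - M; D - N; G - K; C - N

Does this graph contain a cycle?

DFS, tracking each vertex's parent; an edge to a visited non-parent vertex closes a cycle.
Start from O:
visit O (parent –)
  visit N (parent O)
    visit C (parent N)
      C–N: parent, skip
      visit G (parent C)
        G–C: parent, skip
        visit K (parent G)
          K–G: parent, skip
          visit I (parent K)
            I–K: parent, skip
      visit B (parent C)
        B–C: parent, skip
        visit F (parent B)
          visit E (parent F)
            E–F: parent, skip
          F–B: parent, skip
        visit J (parent B)
          J–B: parent, skip
        visit M (parent B)
          M–B: parent, skip
    visit H (parent N)
      H–N: parent, skip
    N–O: parent, skip
    visit D (parent N)
      D–N: parent, skip
  visit A (parent O)
    A–O: parent, skip
  visit L (parent O)
    L–O: parent, skip
No non-parent visited neighbor found — the graph is a forest.

No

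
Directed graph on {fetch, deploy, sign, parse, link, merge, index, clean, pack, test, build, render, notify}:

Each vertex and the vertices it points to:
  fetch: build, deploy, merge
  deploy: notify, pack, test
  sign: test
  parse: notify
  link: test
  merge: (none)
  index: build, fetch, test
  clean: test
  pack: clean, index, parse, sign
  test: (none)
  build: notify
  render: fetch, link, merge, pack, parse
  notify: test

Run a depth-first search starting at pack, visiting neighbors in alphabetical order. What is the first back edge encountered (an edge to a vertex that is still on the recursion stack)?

deploy->pack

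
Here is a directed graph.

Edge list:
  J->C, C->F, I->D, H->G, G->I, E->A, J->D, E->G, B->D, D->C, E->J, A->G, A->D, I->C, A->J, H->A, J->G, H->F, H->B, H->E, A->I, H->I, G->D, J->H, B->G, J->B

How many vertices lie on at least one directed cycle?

4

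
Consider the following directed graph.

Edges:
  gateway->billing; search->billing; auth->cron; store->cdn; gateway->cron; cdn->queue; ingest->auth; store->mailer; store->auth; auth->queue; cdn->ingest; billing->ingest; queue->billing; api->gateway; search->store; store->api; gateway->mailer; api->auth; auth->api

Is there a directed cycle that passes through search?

No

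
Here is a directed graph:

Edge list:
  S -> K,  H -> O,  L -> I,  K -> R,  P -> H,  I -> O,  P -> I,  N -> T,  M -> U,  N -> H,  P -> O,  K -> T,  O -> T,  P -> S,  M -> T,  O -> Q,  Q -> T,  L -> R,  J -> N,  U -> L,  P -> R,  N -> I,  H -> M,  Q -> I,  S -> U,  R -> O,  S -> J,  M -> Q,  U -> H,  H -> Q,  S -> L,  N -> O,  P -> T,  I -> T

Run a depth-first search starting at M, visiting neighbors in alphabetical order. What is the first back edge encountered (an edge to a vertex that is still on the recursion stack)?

O→Q

DFS from M (visiting neighbors in alphabetical order); mark gray on enter, black on exit:
M gray
  Q gray
    I gray
      O gray
        O→Q: Q is gray → back edge
First back edge: O → Q.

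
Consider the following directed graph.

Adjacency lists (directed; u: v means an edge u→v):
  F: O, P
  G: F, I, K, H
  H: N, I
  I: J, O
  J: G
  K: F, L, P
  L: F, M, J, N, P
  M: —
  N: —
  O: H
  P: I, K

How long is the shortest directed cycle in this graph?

2

For each vertex v, BFS finds the shortest path from v back to v.
The shortest such closed walk is K → P → K, length 2.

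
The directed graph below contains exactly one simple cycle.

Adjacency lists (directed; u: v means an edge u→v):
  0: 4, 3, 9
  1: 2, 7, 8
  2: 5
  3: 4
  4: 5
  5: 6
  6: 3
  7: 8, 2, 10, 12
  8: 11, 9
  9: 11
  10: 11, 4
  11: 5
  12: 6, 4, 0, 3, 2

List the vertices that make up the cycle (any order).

3, 4, 5, 6

DFS with gray/black marking from 3:
3 gray
  4 gray
    5 gray
      6 gray
        6→3: 3 is gray → back edge
Back edge closes the cycle 3 → 4 → 5 → 6 → 3; its vertices are {3, 4, 5, 6}.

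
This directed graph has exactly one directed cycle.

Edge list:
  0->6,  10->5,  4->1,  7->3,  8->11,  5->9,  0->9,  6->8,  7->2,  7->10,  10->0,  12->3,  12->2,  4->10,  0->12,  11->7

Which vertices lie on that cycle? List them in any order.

0, 6, 7, 8, 10, 11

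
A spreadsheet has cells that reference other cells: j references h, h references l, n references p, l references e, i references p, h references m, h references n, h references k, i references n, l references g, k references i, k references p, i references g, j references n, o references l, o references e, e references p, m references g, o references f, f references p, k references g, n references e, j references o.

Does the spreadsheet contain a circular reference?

DFS with white/gray/black marking, starting from m:
m gray
  g gray
  g black
m black
h gray
  n gray
    e gray
      p gray
      p black
    e black
    n→p: p black — skip
  n black
  l gray
    l→g: g black — skip
    l→e: e black — skip
  l black
  h→m: m black — skip
  k gray
    k→g: g black — skip
    i gray
      i→p: p black — skip
      i→n: n black — skip
      i→g: g black — skip
    i black
    k→p: p black — skip
  k black
h black
j gray
  j→n: n black — skip
  o gray
    o→l: l black — skip
    f gray
      f→p: p black — skip
    f black
    o→e: e black — skip
  o black
  j→h: h black — skip
j black
Every edge goes to a white or black vertex — no back edge, so the graph is acyclic.

No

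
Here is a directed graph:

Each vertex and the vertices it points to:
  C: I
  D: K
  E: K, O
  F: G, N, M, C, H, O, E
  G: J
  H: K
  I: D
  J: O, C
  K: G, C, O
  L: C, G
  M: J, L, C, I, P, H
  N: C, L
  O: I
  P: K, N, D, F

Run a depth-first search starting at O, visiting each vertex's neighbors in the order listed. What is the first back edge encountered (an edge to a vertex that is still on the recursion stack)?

J->O

DFS from O (visiting each vertex's neighbors in the order listed); mark gray on enter, black on exit:
O gray
  I gray
    D gray
      K gray
        G gray
          J gray
            J→O: O is gray → back edge
First back edge: J → O.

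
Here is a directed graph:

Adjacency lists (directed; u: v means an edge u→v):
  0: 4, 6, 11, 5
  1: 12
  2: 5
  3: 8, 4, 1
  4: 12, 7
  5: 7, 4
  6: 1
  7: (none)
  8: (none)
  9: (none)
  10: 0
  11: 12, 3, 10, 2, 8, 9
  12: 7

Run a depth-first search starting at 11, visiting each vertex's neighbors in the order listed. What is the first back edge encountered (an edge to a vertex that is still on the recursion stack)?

DFS from 11 (visiting each vertex's neighbors in the order listed); mark gray on enter, black on exit:
11 gray
  12 gray
    7 gray
    7 black
  12 black
  3 gray
    8 gray
    8 black
    4 gray
      4→12: 12 black — skip
      4→7: 7 black — skip
    4 black
    1 gray
      1→12: 12 black — skip
    1 black
  3 black
  10 gray
    0 gray
      0→4: 4 black — skip
      6 gray
        6→1: 1 black — skip
      6 black
      0→11: 11 is gray → back edge
First back edge: 0 → 11.

0→11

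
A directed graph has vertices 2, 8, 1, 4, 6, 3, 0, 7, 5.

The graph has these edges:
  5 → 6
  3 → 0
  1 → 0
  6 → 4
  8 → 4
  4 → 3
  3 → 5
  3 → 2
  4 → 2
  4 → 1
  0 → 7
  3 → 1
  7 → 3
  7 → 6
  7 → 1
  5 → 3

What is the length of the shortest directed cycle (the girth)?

For each vertex v, BFS finds the shortest path from v back to v.
The shortest such closed walk is 3 → 5 → 3, length 2.

2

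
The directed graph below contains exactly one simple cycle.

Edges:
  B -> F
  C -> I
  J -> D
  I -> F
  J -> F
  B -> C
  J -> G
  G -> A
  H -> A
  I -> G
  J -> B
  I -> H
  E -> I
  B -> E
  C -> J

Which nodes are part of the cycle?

B, C, J

DFS with gray/black marking from C:
C gray
  J gray
    G gray
      A gray
      A black
    G black
    F gray
    F black
    D gray
    D black
    B gray
      B→C: C is gray → back edge
Back edge closes the cycle C → J → B → C; its vertices are {B, C, J}.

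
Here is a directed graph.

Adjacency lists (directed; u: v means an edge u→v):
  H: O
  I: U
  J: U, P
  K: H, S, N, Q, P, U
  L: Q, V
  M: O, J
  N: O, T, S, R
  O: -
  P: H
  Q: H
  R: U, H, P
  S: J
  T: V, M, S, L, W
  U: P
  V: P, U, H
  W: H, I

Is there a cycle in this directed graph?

DFS with white/gray/black marking, starting from Q:
Q gray
  H gray
    O gray
    O black
  H black
Q black
I gray
  U gray
    P gray
      P→H: H black — skip
    P black
  U black
I black
J gray
  J→U: U black — skip
  J→P: P black — skip
J black
K gray
  K→H: H black — skip
  S gray
    S→J: J black — skip
  S black
  N gray
    N→O: O black — skip
    T gray
      V gray
        V→P: P black — skip
        V→U: U black — skip
        V→H: H black — skip
      V black
      M gray
        M→O: O black — skip
        M→J: J black — skip
      M black
      T→S: S black — skip
      L gray
        L→Q: Q black — skip
        L→V: V black — skip
      L black
      W gray
        W→H: H black — skip
        W→I: I black — skip
      W black
    T black
    N→S: S black — skip
    R gray
      R→U: U black — skip
      R→H: H black — skip
      R→P: P black — skip
    R black
  N black
  K→Q: Q black — skip
  K→P: P black — skip
  K→U: U black — skip
K black
Every edge goes to a white or black vertex — no back edge, so the graph is acyclic.

No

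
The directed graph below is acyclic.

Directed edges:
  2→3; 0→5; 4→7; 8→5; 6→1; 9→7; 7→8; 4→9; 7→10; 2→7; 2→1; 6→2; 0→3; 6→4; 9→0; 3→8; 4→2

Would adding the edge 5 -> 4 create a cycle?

Yes

Adding 5→4 creates a cycle iff 4 can already reach 5.
Path from 4: 4 → 9 → 0 → 5.
So 4 → … → 5 → 4 is a cycle.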